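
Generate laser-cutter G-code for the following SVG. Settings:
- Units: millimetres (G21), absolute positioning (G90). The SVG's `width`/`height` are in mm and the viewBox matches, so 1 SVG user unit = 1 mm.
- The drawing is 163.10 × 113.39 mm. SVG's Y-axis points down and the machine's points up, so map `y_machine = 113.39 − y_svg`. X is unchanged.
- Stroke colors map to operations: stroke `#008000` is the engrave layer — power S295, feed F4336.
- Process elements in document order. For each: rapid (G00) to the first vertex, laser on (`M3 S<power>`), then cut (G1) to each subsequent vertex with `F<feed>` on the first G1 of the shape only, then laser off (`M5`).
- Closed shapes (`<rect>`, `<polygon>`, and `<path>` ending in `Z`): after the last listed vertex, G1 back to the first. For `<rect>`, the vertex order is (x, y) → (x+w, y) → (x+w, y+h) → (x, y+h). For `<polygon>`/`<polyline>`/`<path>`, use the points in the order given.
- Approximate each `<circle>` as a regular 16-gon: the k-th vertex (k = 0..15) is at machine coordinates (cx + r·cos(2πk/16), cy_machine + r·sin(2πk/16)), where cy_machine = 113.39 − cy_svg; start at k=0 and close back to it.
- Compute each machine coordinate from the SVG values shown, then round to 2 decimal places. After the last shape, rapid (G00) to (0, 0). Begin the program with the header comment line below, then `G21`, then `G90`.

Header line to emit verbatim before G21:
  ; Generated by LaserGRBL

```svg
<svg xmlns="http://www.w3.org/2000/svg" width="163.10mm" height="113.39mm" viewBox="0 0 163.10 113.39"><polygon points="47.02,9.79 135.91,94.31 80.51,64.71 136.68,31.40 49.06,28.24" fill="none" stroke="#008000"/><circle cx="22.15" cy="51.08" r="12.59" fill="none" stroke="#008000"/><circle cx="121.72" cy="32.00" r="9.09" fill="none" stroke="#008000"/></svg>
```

; Generated by LaserGRBL
G21
G90
G00 X47.02 Y103.60
M3 S295
G1 X135.91 Y19.08 F4336
G1 X80.51 Y48.68
G1 X136.68 Y81.99
G1 X49.06 Y85.15
G1 X47.02 Y103.60
M5
G00 X34.74 Y62.31
M3 S295
G1 X33.78 Y67.13 F4336
G1 X31.05 Y71.21
G1 X26.97 Y73.94
G1 X22.15 Y74.90
G1 X17.33 Y73.94
G1 X13.25 Y71.21
G1 X10.52 Y67.13
G1 X9.56 Y62.31
G1 X10.52 Y57.49
G1 X13.25 Y53.41
G1 X17.33 Y50.68
G1 X22.15 Y49.72
G1 X26.97 Y50.68
G1 X31.05 Y53.41
G1 X33.78 Y57.49
G1 X34.74 Y62.31
M5
G00 X130.81 Y81.39
M3 S295
G1 X130.12 Y84.87 F4336
G1 X128.15 Y87.82
G1 X125.20 Y89.79
G1 X121.72 Y90.48
G1 X118.24 Y89.79
G1 X115.29 Y87.82
G1 X113.32 Y84.87
G1 X112.63 Y81.39
G1 X113.32 Y77.91
G1 X115.29 Y74.96
G1 X118.24 Y72.99
G1 X121.72 Y72.30
G1 X125.20 Y72.99
G1 X128.15 Y74.96
G1 X130.12 Y77.91
G1 X130.81 Y81.39
M5
G00 X0.00 Y0.00

viewBox `0 0 163.10 113.39` with mm width/height → 1 unit = 1 mm. Flip: y_m = 113.39 − y_svg.

**Shape 1** — `<polygon>` closed polygon, stroke `#008000` → engrave (S295, F4336). Machine vertices: (47.02,103.60) → (135.91,19.08) → (80.51,48.68) → (136.68,81.99) → (49.06,85.15) → (47.02,103.60). Closed: final G1 returns to the first vertex.

**Shape 2** — `<circle>` circle, stroke `#008000` → engrave (S295, F4336). Machine vertices: (34.74,62.31) → (33.78,67.13) → (31.05,71.21) → (26.97,73.94) → (22.15,74.90) → (17.33,73.94) → (13.25,71.21) → (10.52,67.13) → (9.56,62.31) → (10.52,57.49) → (13.25,53.41) → (17.33,50.68) → (22.15,49.72) → (26.97,50.68) → (31.05,53.41) → (33.78,57.49) → (34.74,62.31). Closed: final G1 returns to the first vertex.

**Shape 3** — `<circle>` circle, stroke `#008000` → engrave (S295, F4336). Machine vertices: (130.81,81.39) → (130.12,84.87) → (128.15,87.82) → (125.20,89.79) → (121.72,90.48) → (118.24,89.79) → (115.29,87.82) → (113.32,84.87) → (112.63,81.39) → (113.32,77.91) → (115.29,74.96) → (118.24,72.99) → (121.72,72.30) → (125.20,72.99) → (128.15,74.96) → (130.12,77.91) → (130.81,81.39). Closed: final G1 returns to the first vertex.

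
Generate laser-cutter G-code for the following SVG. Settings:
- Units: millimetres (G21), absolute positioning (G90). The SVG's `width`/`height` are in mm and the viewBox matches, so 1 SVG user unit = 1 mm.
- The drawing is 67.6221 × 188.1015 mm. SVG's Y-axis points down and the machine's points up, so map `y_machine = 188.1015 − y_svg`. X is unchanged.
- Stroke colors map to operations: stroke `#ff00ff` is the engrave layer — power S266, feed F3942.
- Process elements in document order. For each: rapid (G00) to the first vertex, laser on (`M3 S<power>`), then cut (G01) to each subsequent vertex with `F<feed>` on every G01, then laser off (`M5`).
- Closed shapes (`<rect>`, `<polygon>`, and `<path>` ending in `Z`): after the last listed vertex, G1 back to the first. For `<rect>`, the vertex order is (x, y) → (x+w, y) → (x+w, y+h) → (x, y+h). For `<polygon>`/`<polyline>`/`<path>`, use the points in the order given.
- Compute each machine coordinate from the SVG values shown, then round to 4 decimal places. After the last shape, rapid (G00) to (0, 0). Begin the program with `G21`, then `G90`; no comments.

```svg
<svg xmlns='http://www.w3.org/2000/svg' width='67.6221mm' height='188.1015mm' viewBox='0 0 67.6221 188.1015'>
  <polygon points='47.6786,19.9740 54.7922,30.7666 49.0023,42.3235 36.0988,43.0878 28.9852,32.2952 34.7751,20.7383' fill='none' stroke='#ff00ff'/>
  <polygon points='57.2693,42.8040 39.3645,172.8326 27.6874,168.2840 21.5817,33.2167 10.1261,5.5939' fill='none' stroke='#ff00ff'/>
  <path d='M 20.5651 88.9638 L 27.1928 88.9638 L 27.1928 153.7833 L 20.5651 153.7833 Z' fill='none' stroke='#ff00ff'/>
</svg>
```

viewBox `0 0 67.6221 188.1015` with mm width/height → 1 unit = 1 mm. Flip: y_m = 188.1015 − y_svg.

**Shape 1** — `<polygon>` regular polygon, stroke `#ff00ff` → engrave (S266, F3942). Machine vertices: (47.6786,168.1275) → (54.7922,157.3349) → (49.0023,145.7780) → (36.0988,145.0137) → (28.9852,155.8063) → (34.7751,167.3632) → (47.6786,168.1275). Closed: final G1 returns to the first vertex.

**Shape 2** — `<polygon>` closed polygon, stroke `#ff00ff` → engrave (S266, F3942). Machine vertices: (57.2693,145.2975) → (39.3645,15.2689) → (27.6874,19.8175) → (21.5817,154.8848) → (10.1261,182.5076) → (57.2693,145.2975). Closed: final G1 returns to the first vertex.

**Shape 3** — `<path>` rectangle, stroke `#ff00ff` → engrave (S266, F3942). Machine vertices: (20.5651,99.1377) → (27.1928,99.1377) → (27.1928,34.3182) → (20.5651,34.3182) → (20.5651,99.1377). Closed: final G1 returns to the first vertex.

G21
G90
G00 X47.6786 Y168.1275
M3 S266
G01 X54.7922 Y157.3349 F3942
G01 X49.0023 Y145.7780 F3942
G01 X36.0988 Y145.0137 F3942
G01 X28.9852 Y155.8063 F3942
G01 X34.7751 Y167.3632 F3942
G01 X47.6786 Y168.1275 F3942
M5
G00 X57.2693 Y145.2975
M3 S266
G01 X39.3645 Y15.2689 F3942
G01 X27.6874 Y19.8175 F3942
G01 X21.5817 Y154.8848 F3942
G01 X10.1261 Y182.5076 F3942
G01 X57.2693 Y145.2975 F3942
M5
G00 X20.5651 Y99.1377
M3 S266
G01 X27.1928 Y99.1377 F3942
G01 X27.1928 Y34.3182 F3942
G01 X20.5651 Y34.3182 F3942
G01 X20.5651 Y99.1377 F3942
M5
G00 X0.0000 Y0.0000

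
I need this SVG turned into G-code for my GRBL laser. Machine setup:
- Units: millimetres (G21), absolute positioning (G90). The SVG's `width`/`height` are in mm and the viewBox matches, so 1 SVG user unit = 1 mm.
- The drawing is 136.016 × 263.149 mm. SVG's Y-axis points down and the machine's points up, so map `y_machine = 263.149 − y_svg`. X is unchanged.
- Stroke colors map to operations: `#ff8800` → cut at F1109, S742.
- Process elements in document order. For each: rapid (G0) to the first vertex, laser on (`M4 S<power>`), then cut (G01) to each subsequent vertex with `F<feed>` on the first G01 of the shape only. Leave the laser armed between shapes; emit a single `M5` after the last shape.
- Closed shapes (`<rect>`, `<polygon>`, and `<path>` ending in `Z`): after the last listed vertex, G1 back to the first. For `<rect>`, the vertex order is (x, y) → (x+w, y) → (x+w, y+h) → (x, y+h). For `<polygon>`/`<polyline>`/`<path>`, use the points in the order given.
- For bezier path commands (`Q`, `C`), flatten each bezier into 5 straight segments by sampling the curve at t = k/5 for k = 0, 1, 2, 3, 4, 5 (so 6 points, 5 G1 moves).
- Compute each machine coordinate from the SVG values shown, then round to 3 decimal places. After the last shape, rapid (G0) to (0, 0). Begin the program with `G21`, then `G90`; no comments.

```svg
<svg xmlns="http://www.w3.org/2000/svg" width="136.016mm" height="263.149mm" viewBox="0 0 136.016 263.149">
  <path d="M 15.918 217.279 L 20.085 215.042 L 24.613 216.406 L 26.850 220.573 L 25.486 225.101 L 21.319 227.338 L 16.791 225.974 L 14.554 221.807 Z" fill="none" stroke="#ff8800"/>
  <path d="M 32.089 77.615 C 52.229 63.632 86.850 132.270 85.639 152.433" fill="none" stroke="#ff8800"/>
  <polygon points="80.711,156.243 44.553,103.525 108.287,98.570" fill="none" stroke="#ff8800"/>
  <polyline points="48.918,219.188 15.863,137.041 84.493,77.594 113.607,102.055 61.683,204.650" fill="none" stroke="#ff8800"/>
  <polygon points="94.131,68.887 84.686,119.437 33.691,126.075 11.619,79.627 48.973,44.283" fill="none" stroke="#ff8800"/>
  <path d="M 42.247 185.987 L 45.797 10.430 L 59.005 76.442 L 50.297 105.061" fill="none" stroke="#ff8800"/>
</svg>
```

G21
G90
G0 X15.918 Y45.870
M4 S742
G01 X20.085 Y48.107 F1109
G01 X24.613 Y46.743
G01 X26.850 Y42.576
G01 X25.486 Y38.048
G01 X21.319 Y35.811
G01 X16.791 Y37.175
G01 X14.554 Y41.342
G01 X15.918 Y45.870
G0 X32.089 Y185.534
M4 S742
G01 X45.508 Y185.058 F1109
G01 X59.988 Y171.046
G01 X73.113 Y149.789
G01 X82.468 Y127.582
G01 X85.639 Y110.716
G0 X80.711 Y106.906
M4 S742
G01 X44.553 Y159.624 F1109
G01 X108.287 Y164.579
G01 X80.711 Y106.906
G0 X48.918 Y43.961
M4 S742
G01 X15.863 Y126.108 F1109
G01 X84.493 Y185.555
G01 X113.607 Y161.094
G01 X61.683 Y58.499
G0 X94.131 Y194.262
M4 S742
G01 X84.686 Y143.712 F1109
G01 X33.691 Y137.074
G01 X11.619 Y183.522
G01 X48.973 Y218.866
G01 X94.131 Y194.262
G0 X42.247 Y77.162
M4 S742
G01 X45.797 Y252.719 F1109
G01 X59.005 Y186.707
G01 X50.297 Y158.088
M5
G0 X0.000 Y0.000

1 u = 1 mm; y_m = 263.149 − y.

[1] `<path>` regular polygon, #ff8800→cut S742 F1109: (15.918,45.870) → (20.085,48.107) → (24.613,46.743) → (26.850,42.576) → (25.486,38.048) → (21.319,35.811) → (16.791,37.175) → (14.554,41.342) → (15.918,45.870) (closed)

[2] `<path>` cubic bezier, #ff8800→cut S742 F1109: (32.089,185.534) → (45.508,185.058) → (59.988,171.046) → (73.113,149.789) → (82.468,127.582) → (85.639,110.716)

[3] `<polygon>` regular polygon, #ff8800→cut S742 F1109: (80.711,106.906) → (44.553,159.624) → (108.287,164.579) → (80.711,106.906) (closed)

[4] `<polyline>` open polyline, #ff8800→cut S742 F1109: (48.918,43.961) → (15.863,126.108) → (84.493,185.555) → (113.607,161.094) → (61.683,58.499)

[5] `<polygon>` regular polygon, #ff8800→cut S742 F1109: (94.131,194.262) → (84.686,143.712) → (33.691,137.074) → (11.619,183.522) → (48.973,218.866) → (94.131,194.262) (closed)

[6] `<path>` open polyline, #ff8800→cut S742 F1109: (42.247,77.162) → (45.797,252.719) → (59.005,186.707) → (50.297,158.088)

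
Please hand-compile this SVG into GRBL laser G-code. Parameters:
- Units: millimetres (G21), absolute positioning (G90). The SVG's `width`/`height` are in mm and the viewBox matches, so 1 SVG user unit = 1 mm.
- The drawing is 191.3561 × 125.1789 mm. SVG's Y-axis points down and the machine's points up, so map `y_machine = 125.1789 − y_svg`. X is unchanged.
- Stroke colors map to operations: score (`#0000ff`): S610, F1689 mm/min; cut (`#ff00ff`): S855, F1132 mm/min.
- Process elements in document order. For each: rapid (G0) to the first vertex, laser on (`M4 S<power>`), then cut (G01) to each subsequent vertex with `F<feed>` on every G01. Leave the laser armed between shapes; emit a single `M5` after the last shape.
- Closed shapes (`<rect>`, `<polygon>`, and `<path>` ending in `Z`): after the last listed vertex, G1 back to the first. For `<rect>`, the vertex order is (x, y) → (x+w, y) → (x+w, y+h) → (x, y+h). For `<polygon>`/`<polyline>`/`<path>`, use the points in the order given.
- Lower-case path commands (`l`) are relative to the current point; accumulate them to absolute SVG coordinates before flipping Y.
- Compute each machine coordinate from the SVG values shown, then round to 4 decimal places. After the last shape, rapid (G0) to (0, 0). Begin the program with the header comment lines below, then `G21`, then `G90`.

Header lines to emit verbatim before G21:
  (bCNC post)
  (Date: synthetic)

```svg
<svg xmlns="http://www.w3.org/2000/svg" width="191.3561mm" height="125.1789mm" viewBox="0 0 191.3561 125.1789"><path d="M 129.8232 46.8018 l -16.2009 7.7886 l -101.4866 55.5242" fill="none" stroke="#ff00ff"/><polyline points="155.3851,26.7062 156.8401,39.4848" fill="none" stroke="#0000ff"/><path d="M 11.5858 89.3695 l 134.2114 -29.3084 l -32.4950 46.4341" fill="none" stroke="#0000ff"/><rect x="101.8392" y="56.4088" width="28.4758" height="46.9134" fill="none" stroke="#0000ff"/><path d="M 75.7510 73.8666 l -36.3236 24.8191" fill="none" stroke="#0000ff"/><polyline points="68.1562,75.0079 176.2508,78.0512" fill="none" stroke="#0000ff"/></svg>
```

(bCNC post)
(Date: synthetic)
G21
G90
G0 X129.8232 Y78.3771
M4 S855
G01 X113.6223 Y70.5885 F1132
G01 X12.1357 Y15.0643 F1132
G0 X155.3851 Y98.4727
M4 S610
G01 X156.8401 Y85.6941 F1689
G0 X11.5858 Y35.8094
M4 S610
G01 X145.7972 Y65.1178 F1689
G01 X113.3022 Y18.6837 F1689
G0 X101.8392 Y68.7701
M4 S610
G01 X130.3150 Y68.7701 F1689
G01 X130.3150 Y21.8567 F1689
G01 X101.8392 Y21.8567 F1689
G01 X101.8392 Y68.7701 F1689
G0 X75.7510 Y51.3123
M4 S610
G01 X39.4274 Y26.4932 F1689
G0 X68.1562 Y50.1710
M4 S610
G01 X176.2508 Y47.1277 F1689
M5
G0 X0.0000 Y0.0000

viewBox `0 0 191.3561 125.1789` with mm width/height → 1 unit = 1 mm. Flip: y_m = 125.1789 − y_svg.

**Shape 1** — `<path>` open polyline, stroke `#ff00ff` → cut (S855, F1132). Machine vertices: (129.8232,78.3771) → (113.6223,70.5885) → (12.1357,15.0643). Open path.

**Shape 2** — `<polyline>` line segment, stroke `#0000ff` → score (S610, F1689). Machine vertices: (155.3851,98.4727) → (156.8401,85.6941). Open path.

**Shape 3** — `<path>` open polyline, stroke `#0000ff` → score (S610, F1689). Machine vertices: (11.5858,35.8094) → (145.7972,65.1178) → (113.3022,18.6837). Open path.

**Shape 4** — `<rect>` rectangle, stroke `#0000ff` → score (S610, F1689). Machine vertices: (101.8392,68.7701) → (130.3150,68.7701) → (130.3150,21.8567) → (101.8392,21.8567) → (101.8392,68.7701). Closed: final G1 returns to the first vertex.

**Shape 5** — `<path>` line segment, stroke `#0000ff` → score (S610, F1689). Machine vertices: (75.7510,51.3123) → (39.4274,26.4932). Open path.

**Shape 6** — `<polyline>` line segment, stroke `#0000ff` → score (S610, F1689). Machine vertices: (68.1562,50.1710) → (176.2508,47.1277). Open path.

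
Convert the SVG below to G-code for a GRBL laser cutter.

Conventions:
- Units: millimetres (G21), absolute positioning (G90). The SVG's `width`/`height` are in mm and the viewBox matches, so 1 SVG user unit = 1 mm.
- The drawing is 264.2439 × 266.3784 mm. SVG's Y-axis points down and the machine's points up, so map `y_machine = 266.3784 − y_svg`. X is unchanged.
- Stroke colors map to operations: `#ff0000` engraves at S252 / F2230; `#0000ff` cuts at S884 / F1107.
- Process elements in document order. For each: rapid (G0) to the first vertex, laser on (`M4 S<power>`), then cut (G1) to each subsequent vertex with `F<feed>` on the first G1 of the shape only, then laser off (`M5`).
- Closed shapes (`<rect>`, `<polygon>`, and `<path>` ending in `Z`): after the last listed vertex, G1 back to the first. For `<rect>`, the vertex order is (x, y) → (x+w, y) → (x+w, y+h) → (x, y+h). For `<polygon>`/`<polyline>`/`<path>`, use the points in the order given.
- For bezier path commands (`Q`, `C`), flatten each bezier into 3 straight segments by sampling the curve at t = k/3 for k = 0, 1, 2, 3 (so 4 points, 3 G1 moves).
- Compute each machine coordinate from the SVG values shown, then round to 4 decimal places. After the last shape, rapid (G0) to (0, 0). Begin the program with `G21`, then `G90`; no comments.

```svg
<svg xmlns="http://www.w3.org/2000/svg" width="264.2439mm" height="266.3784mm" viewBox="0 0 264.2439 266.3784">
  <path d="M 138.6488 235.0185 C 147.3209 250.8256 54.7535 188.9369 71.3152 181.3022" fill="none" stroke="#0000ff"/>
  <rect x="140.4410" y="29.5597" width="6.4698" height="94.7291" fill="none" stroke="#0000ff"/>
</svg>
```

G21
G90
G0 X138.6488 Y31.3599
M4 S884
G1 X121.3658 Y36.5644 F1107
G1 X83.3384 Y64.2439
G1 X71.3152 Y85.0762
M5
G0 X140.4410 Y236.8187
M4 S884
G1 X146.9108 Y236.8187 F1107
G1 X146.9108 Y142.0896
G1 X140.4410 Y142.0896
G1 X140.4410 Y236.8187
M5
G0 X0.0000 Y0.0000

viewBox `0 0 264.2439 266.3784` with mm width/height → 1 unit = 1 mm. Flip: y_m = 266.3784 − y_svg.

**Shape 1** — `<path>` cubic bezier, stroke `#0000ff` → cut (S884, F1107). Control points (SVG): P0=(138.6488,235.0185), P1=(147.3209,250.8256), P2=(54.7535,188.9369), P3=(71.3152,181.3022); sampled at t=k/3. Machine vertices: (138.6488,31.3599) → (121.3658,36.5644) → (83.3384,64.2439) → (71.3152,85.0762). Open path.

**Shape 2** — `<rect>` rectangle, stroke `#0000ff` → cut (S884, F1107). Machine vertices: (140.4410,236.8187) → (146.9108,236.8187) → (146.9108,142.0896) → (140.4410,142.0896) → (140.4410,236.8187). Closed: final G1 returns to the first vertex.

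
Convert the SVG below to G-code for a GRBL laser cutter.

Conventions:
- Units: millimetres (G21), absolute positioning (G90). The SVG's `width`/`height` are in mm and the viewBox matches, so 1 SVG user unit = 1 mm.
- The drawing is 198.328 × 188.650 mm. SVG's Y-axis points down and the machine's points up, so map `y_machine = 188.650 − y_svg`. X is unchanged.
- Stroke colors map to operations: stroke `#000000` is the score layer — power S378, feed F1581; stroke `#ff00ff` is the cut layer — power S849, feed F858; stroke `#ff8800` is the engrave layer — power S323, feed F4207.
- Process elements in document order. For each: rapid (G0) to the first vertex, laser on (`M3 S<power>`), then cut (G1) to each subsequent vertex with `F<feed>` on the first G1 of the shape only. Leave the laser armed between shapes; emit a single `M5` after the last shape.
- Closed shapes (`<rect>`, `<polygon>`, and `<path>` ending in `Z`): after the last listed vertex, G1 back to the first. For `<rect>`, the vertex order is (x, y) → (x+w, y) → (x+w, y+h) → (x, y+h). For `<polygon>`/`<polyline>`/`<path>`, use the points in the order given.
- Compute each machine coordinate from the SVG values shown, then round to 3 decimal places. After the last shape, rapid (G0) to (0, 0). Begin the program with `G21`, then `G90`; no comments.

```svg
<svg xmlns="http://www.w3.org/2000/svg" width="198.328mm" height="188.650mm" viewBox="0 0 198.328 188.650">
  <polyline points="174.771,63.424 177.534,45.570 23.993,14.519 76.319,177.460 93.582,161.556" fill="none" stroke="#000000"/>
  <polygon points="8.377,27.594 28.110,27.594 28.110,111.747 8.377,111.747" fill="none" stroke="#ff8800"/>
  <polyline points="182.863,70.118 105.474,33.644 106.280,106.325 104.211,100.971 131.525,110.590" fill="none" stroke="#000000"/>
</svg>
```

viewBox `0 0 198.328 188.650` with mm width/height → 1 unit = 1 mm. Flip: y_m = 188.650 − y_svg.

**Shape 1** — `<polyline>` open polyline, stroke `#000000` → score (S378, F1581). Machine vertices: (174.771,125.226) → (177.534,143.080) → (23.993,174.131) → (76.319,11.190) → (93.582,27.094). Open path.

**Shape 2** — `<polygon>` rectangle, stroke `#ff8800` → engrave (S323, F4207). Machine vertices: (8.377,161.056) → (28.110,161.056) → (28.110,76.903) → (8.377,76.903) → (8.377,161.056). Closed: final G1 returns to the first vertex.

**Shape 3** — `<polyline>` open polyline, stroke `#000000` → score (S378, F1581). Machine vertices: (182.863,118.532) → (105.474,155.006) → (106.280,82.325) → (104.211,87.679) → (131.525,78.060). Open path.

G21
G90
G0 X174.771 Y125.226
M3 S378
G1 X177.534 Y143.080 F1581
G1 X23.993 Y174.131
G1 X76.319 Y11.190
G1 X93.582 Y27.094
G0 X8.377 Y161.056
M3 S323
G1 X28.110 Y161.056 F4207
G1 X28.110 Y76.903
G1 X8.377 Y76.903
G1 X8.377 Y161.056
G0 X182.863 Y118.532
M3 S378
G1 X105.474 Y155.006 F1581
G1 X106.280 Y82.325
G1 X104.211 Y87.679
G1 X131.525 Y78.060
M5
G0 X0.000 Y0.000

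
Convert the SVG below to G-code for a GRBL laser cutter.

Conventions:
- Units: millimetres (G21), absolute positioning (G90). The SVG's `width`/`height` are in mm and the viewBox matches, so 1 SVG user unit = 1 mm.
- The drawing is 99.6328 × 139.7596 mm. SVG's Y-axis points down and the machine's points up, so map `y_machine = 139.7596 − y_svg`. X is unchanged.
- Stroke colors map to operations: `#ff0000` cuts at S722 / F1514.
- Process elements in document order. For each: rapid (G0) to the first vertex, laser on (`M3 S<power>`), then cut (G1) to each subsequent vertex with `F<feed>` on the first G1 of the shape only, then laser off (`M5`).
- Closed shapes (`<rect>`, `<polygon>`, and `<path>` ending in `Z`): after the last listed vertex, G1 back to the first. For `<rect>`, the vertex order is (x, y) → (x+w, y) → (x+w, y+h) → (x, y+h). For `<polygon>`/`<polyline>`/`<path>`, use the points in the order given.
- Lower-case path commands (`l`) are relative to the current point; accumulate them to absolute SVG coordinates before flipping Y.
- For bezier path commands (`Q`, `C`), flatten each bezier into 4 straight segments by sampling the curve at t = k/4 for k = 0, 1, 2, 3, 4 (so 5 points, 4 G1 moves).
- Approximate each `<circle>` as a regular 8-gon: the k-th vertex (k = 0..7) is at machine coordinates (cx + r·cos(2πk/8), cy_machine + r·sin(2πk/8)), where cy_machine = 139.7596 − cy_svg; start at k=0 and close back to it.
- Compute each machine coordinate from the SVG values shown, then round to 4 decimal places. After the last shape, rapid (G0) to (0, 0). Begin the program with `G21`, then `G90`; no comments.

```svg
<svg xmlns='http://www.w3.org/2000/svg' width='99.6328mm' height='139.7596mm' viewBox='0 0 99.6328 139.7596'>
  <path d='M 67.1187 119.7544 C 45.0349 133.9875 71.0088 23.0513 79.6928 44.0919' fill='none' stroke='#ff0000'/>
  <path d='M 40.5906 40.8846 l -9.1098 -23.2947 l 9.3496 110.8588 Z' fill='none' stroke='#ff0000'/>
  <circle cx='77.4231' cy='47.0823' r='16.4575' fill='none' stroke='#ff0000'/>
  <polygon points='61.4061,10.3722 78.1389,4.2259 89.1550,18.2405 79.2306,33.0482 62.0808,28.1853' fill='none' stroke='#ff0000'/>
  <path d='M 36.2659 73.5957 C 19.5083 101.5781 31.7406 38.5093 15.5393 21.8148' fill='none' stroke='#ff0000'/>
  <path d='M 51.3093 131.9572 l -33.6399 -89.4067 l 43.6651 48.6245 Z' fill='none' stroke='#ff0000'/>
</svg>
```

Since the viewBox matches the mm dimensions, user units are millimetres directly. The only transform is the Y-flip y_m = 139.7596 − y_svg.

Shape 1 is a cubic bezier drawn with `<path>`. Its stroke #ff0000 means cut at S722, F1514. After flipping Y the toolpath is (67.1187,20.0052) → (58.5456,28.7817) → (61.8678,60.3893) → (70.9590,90.7204) → (79.6928,95.6677).

Shape 2 is a closed polygon drawn with `<path>`. Its stroke #ff0000 means cut at S722, F1514. After flipping Y the toolpath is (40.5906,98.8750) → (31.4808,122.1697) → (40.8304,11.3109) → (40.5906,98.8750), returning to the start.

Shape 3 is a circle drawn with `<circle>`. Its stroke #ff0000 means cut at S722, F1514. After flipping Y the toolpath is (93.8806,92.6773) → (89.0603,104.3145) → (77.4231,109.1348) → (65.7859,104.3145) → (60.9656,92.6773) → (65.7859,81.0401) → (77.4231,76.2198) → (89.0603,81.0401) → (93.8806,92.6773), returning to the start.

Shape 4 is a regular polygon drawn with `<polygon>`. Its stroke #ff0000 means cut at S722, F1514. After flipping Y the toolpath is (61.4061,129.3874) → (78.1389,135.5337) → (89.1550,121.5191) → (79.2306,106.7114) → (62.0808,111.5743) → (61.4061,129.3874), returning to the start.

Shape 5 is a cubic bezier drawn with `<path>`. Its stroke #ff0000 means cut at S722, F1514. After flipping Y the toolpath is (36.2659,66.1639) → (28.2361,60.1019) → (25.6940,75.3005) → (23.2562,98.8760) → (15.5393,117.9448).

Shape 6 is a closed polygon drawn with `<path>`. Its stroke #ff0000 means cut at S722, F1514. After flipping Y the toolpath is (51.3093,7.8024) → (17.6694,97.2091) → (61.3345,48.5846) → (51.3093,7.8024), returning to the start.

G21
G90
G0 X67.1187 Y20.0052
M3 S722
G1 X58.5456 Y28.7817 F1514
G1 X61.8678 Y60.3893
G1 X70.9590 Y90.7204
G1 X79.6928 Y95.6677
M5
G0 X40.5906 Y98.8750
M3 S722
G1 X31.4808 Y122.1697 F1514
G1 X40.8304 Y11.3109
G1 X40.5906 Y98.8750
M5
G0 X93.8806 Y92.6773
M3 S722
G1 X89.0603 Y104.3145 F1514
G1 X77.4231 Y109.1348
G1 X65.7859 Y104.3145
G1 X60.9656 Y92.6773
G1 X65.7859 Y81.0401
G1 X77.4231 Y76.2198
G1 X89.0603 Y81.0401
G1 X93.8806 Y92.6773
M5
G0 X61.4061 Y129.3874
M3 S722
G1 X78.1389 Y135.5337 F1514
G1 X89.1550 Y121.5191
G1 X79.2306 Y106.7114
G1 X62.0808 Y111.5743
G1 X61.4061 Y129.3874
M5
G0 X36.2659 Y66.1639
M3 S722
G1 X28.2361 Y60.1019 F1514
G1 X25.6940 Y75.3005
G1 X23.2562 Y98.8760
G1 X15.5393 Y117.9448
M5
G0 X51.3093 Y7.8024
M3 S722
G1 X17.6694 Y97.2091 F1514
G1 X61.3345 Y48.5846
G1 X51.3093 Y7.8024
M5
G0 X0.0000 Y0.0000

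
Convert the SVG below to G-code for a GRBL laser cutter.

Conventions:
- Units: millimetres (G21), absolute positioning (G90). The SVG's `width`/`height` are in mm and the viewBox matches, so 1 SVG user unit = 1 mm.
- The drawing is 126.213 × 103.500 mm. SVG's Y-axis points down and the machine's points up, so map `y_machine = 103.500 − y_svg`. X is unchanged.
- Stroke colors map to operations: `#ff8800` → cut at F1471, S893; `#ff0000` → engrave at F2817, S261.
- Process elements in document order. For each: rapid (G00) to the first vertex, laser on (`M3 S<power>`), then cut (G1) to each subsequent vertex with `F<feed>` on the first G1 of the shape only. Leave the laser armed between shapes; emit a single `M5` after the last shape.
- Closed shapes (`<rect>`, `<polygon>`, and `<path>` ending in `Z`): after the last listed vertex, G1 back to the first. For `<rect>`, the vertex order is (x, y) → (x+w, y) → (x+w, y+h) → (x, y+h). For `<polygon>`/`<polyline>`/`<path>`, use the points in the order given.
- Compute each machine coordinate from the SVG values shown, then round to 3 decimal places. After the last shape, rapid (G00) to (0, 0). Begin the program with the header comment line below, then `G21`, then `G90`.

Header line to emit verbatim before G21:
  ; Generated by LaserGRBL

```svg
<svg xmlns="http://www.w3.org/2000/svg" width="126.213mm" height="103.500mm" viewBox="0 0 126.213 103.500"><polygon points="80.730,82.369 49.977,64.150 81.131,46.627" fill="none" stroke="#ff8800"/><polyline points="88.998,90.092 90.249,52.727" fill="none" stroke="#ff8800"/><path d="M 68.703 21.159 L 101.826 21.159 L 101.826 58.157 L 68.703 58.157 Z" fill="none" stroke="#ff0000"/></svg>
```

; Generated by LaserGRBL
G21
G90
G00 X80.730 Y21.131
M3 S893
G1 X49.977 Y39.350 F1471
G1 X81.131 Y56.873
G1 X80.730 Y21.131
G00 X88.998 Y13.408
M3 S893
G1 X90.249 Y50.773 F1471
G00 X68.703 Y82.341
M3 S261
G1 X101.826 Y82.341 F2817
G1 X101.826 Y45.343
G1 X68.703 Y45.343
G1 X68.703 Y82.341
M5
G00 X0.000 Y0.000

viewBox `0 0 126.213 103.500` with mm width/height → 1 unit = 1 mm. Flip: y_m = 103.500 − y_svg.

**Shape 1** — `<polygon>` regular polygon, stroke `#ff8800` → cut (S893, F1471). Machine vertices: (80.730,21.131) → (49.977,39.350) → (81.131,56.873) → (80.730,21.131). Closed: final G1 returns to the first vertex.

**Shape 2** — `<polyline>` line segment, stroke `#ff8800` → cut (S893, F1471). Machine vertices: (88.998,13.408) → (90.249,50.773). Open path.

**Shape 3** — `<path>` rectangle, stroke `#ff0000` → engrave (S261, F2817). Machine vertices: (68.703,82.341) → (101.826,82.341) → (101.826,45.343) → (68.703,45.343) → (68.703,82.341). Closed: final G1 returns to the first vertex.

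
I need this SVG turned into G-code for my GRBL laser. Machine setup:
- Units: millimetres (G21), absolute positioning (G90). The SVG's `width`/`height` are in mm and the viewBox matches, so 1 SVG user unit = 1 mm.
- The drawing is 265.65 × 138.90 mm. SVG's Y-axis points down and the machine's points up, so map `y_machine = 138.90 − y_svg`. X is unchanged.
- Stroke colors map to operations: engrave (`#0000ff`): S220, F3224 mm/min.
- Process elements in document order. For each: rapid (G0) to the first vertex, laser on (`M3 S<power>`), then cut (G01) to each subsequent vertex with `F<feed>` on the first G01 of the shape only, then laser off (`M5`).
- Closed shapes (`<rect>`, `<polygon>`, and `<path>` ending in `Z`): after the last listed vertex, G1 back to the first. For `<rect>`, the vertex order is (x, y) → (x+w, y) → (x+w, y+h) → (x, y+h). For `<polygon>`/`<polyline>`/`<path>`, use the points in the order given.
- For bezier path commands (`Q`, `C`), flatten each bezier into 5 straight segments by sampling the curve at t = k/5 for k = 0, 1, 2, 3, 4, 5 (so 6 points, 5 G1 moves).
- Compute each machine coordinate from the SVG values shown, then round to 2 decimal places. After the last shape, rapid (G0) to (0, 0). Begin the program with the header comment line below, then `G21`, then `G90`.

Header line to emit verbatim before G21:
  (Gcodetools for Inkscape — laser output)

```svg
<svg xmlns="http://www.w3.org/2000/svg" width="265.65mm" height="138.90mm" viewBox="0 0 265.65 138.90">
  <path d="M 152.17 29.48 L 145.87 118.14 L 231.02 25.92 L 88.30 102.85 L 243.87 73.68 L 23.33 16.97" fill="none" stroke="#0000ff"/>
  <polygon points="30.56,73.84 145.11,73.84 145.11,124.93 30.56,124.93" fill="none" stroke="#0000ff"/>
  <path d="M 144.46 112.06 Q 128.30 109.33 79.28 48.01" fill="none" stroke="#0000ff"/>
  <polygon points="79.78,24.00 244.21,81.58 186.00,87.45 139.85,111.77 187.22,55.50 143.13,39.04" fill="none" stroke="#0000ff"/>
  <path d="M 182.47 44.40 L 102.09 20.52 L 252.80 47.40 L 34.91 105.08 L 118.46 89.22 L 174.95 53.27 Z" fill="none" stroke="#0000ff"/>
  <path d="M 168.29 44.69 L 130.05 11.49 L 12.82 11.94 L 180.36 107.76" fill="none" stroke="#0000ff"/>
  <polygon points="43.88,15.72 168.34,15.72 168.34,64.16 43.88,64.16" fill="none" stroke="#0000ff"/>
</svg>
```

Since the viewBox matches the mm dimensions, user units are millimetres directly. The only transform is the Y-flip y_m = 138.90 − y_svg.

Shape 1 is a open polyline drawn with `<path>`. Its stroke #0000ff means engrave at S220, F3224. After flipping Y the toolpath is (152.17,109.42) → (145.87,20.76) → (231.02,112.98) → (88.30,36.05) → (243.87,65.22) → (23.33,121.93).

Shape 2 is a rectangle drawn with `<polygon>`. Its stroke #0000ff means engrave at S220, F3224. After flipping Y the toolpath is (30.56,65.06) → (145.11,65.06) → (145.11,13.97) → (30.56,13.97) → (30.56,65.06), returning to the start.

Shape 3 is a quadratic bezier drawn with `<path>`. Its stroke #0000ff means engrave at S220, F3224. After flipping Y the toolpath is (144.46,26.84) → (136.68,30.28) → (126.27,38.40) → (113.24,51.21) → (97.57,68.71) → (79.28,90.89).

Shape 4 is a closed polygon drawn with `<polygon>`. Its stroke #0000ff means engrave at S220, F3224. After flipping Y the toolpath is (79.78,114.90) → (244.21,57.32) → (186.00,51.45) → (139.85,27.13) → (187.22,83.40) → (143.13,99.86) → (79.78,114.90), returning to the start.

Shape 5 is a closed polygon drawn with `<path>`. Its stroke #0000ff means engrave at S220, F3224. After flipping Y the toolpath is (182.47,94.50) → (102.09,118.38) → (252.80,91.50) → (34.91,33.82) → (118.46,49.68) → (174.95,85.63) → (182.47,94.50), returning to the start.

Shape 6 is a open polyline drawn with `<path>`. Its stroke #0000ff means engrave at S220, F3224. After flipping Y the toolpath is (168.29,94.21) → (130.05,127.41) → (12.82,126.96) → (180.36,31.14).

Shape 7 is a rectangle drawn with `<polygon>`. Its stroke #0000ff means engrave at S220, F3224. After flipping Y the toolpath is (43.88,123.18) → (168.34,123.18) → (168.34,74.74) → (43.88,74.74) → (43.88,123.18), returning to the start.

(Gcodetools for Inkscape — laser output)
G21
G90
G0 X152.17 Y109.42
M3 S220
G01 X145.87 Y20.76 F3224
G01 X231.02 Y112.98
G01 X88.30 Y36.05
G01 X243.87 Y65.22
G01 X23.33 Y121.93
M5
G0 X30.56 Y65.06
M3 S220
G01 X145.11 Y65.06 F3224
G01 X145.11 Y13.97
G01 X30.56 Y13.97
G01 X30.56 Y65.06
M5
G0 X144.46 Y26.84
M3 S220
G01 X136.68 Y30.28 F3224
G01 X126.27 Y38.40
G01 X113.24 Y51.21
G01 X97.57 Y68.71
G01 X79.28 Y90.89
M5
G0 X79.78 Y114.90
M3 S220
G01 X244.21 Y57.32 F3224
G01 X186.00 Y51.45
G01 X139.85 Y27.13
G01 X187.22 Y83.40
G01 X143.13 Y99.86
G01 X79.78 Y114.90
M5
G0 X182.47 Y94.50
M3 S220
G01 X102.09 Y118.38 F3224
G01 X252.80 Y91.50
G01 X34.91 Y33.82
G01 X118.46 Y49.68
G01 X174.95 Y85.63
G01 X182.47 Y94.50
M5
G0 X168.29 Y94.21
M3 S220
G01 X130.05 Y127.41 F3224
G01 X12.82 Y126.96
G01 X180.36 Y31.14
M5
G0 X43.88 Y123.18
M3 S220
G01 X168.34 Y123.18 F3224
G01 X168.34 Y74.74
G01 X43.88 Y74.74
G01 X43.88 Y123.18
M5
G0 X0.00 Y0.00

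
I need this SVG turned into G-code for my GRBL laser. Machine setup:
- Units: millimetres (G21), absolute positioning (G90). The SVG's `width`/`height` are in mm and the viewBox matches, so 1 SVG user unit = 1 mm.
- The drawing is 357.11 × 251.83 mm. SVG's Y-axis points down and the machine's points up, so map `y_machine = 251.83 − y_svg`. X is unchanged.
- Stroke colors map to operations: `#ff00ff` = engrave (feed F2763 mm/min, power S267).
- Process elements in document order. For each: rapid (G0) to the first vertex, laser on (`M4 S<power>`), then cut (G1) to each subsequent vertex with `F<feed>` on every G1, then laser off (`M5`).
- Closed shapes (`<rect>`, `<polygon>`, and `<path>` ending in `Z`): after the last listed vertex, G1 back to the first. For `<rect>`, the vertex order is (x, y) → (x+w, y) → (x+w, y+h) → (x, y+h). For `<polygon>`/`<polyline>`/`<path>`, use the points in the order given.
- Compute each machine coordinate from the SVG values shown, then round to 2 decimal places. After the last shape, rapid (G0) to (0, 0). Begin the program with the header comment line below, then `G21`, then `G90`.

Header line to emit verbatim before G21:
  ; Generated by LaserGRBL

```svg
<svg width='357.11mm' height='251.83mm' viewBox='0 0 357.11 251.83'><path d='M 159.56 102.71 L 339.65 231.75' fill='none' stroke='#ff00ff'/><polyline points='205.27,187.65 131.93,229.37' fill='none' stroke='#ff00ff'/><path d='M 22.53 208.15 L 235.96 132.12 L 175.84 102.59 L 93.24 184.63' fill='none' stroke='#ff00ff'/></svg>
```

; Generated by LaserGRBL
G21
G90
G0 X159.56 Y149.12
M4 S267
G1 X339.65 Y20.08 F2763
M5
G0 X205.27 Y64.18
M4 S267
G1 X131.93 Y22.46 F2763
M5
G0 X22.53 Y43.68
M4 S267
G1 X235.96 Y119.71 F2763
G1 X175.84 Y149.24 F2763
G1 X93.24 Y67.20 F2763
M5
G0 X0.00 Y0.00

1 u = 1 mm; y_m = 251.83 − y.

[1] `<path>` line segment, #ff00ff→engrave S267 F2763: (159.56,149.12) → (339.65,20.08)

[2] `<polyline>` line segment, #ff00ff→engrave S267 F2763: (205.27,64.18) → (131.93,22.46)

[3] `<path>` open polyline, #ff00ff→engrave S267 F2763: (22.53,43.68) → (235.96,119.71) → (175.84,149.24) → (93.24,67.20)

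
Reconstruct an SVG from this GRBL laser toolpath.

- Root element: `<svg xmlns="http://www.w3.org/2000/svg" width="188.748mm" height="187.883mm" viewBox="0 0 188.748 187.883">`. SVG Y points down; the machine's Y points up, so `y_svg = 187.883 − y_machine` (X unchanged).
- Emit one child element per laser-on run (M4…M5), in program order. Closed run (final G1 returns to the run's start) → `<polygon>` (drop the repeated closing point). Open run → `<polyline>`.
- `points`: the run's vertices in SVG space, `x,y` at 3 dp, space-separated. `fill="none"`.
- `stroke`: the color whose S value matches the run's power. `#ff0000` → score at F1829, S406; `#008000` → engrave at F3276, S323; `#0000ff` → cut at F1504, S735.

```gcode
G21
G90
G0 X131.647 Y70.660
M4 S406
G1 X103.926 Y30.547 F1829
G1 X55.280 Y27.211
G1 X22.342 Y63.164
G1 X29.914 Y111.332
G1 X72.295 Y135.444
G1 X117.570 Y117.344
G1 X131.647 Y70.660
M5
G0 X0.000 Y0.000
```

Each laser-on run becomes one SVG element. Flip Y back into SVG space with y_svg = 187.883 − y_machine. Every run uses S406, so all elements get stroke `#ff0000` (score).

Run 1: The run returns to its start, so emit a `<polygon>` with points (Y-flipped): 131.647,117.223 103.926,157.336 55.280,160.672 22.342,124.719 29.914,76.551 72.295,52.439 117.570,70.539.

<svg xmlns="http://www.w3.org/2000/svg" width="188.748mm" height="187.883mm" viewBox="0 0 188.748 187.883">
  <polygon points="131.647,117.223 103.926,157.336 55.280,160.672 22.342,124.719 29.914,76.551 72.295,52.439 117.570,70.539" fill="none" stroke="#ff0000"/>
</svg>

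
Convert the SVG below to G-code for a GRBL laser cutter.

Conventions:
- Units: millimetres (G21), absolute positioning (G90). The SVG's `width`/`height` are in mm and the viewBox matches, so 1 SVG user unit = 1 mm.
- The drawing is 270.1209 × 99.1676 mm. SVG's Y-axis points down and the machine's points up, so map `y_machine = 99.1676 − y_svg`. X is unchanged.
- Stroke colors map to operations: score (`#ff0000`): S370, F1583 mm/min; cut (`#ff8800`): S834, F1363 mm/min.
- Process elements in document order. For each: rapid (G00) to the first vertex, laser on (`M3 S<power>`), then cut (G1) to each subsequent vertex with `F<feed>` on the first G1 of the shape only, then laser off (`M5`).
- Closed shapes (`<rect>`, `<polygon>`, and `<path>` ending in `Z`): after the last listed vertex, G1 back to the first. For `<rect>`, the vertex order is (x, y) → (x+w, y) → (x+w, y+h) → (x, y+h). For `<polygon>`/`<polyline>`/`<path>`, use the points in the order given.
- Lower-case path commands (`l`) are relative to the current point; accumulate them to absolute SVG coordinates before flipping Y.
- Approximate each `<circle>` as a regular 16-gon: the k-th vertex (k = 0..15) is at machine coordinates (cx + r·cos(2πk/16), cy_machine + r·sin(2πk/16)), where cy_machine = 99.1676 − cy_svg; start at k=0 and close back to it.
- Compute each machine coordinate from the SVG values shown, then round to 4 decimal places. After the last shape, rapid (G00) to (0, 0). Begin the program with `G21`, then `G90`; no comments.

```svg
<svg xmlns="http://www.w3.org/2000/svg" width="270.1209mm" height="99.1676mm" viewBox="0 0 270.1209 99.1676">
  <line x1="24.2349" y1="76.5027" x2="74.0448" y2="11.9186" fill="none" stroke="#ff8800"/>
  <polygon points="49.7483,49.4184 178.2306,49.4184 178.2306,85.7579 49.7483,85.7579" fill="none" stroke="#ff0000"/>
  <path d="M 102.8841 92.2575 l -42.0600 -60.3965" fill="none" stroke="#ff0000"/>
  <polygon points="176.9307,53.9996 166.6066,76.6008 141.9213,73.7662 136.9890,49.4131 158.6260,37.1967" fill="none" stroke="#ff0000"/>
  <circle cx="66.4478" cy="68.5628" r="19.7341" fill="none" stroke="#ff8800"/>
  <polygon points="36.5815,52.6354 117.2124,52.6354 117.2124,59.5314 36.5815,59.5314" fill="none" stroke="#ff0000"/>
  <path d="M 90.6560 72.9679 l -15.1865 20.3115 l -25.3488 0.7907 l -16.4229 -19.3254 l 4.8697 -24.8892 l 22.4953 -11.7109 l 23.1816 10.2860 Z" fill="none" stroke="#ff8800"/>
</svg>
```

G21
G90
G00 X24.2349 Y22.6649
M3 S834
G1 X74.0448 Y87.2490 F1363
M5
G00 X49.7483 Y49.7492
M3 S370
G1 X178.2306 Y49.7492 F1583
G1 X178.2306 Y13.4097
G1 X49.7483 Y13.4097
G1 X49.7483 Y49.7492
M5
G00 X102.8841 Y6.9101
M3 S370
G1 X60.8241 Y67.3066 F1583
M5
G00 X176.9307 Y45.1680
M3 S370
G1 X166.6066 Y22.5668 F1583
G1 X141.9213 Y25.4014
G1 X136.9890 Y49.7545
G1 X158.6260 Y61.9709
G1 X176.9307 Y45.1680
M5
G00 X86.1819 Y30.6048
M3 S834
G1 X84.6797 Y38.1567 F1363
G1 X80.4019 Y44.5589
G1 X73.9997 Y48.8367
G1 X66.4478 Y50.3389
G1 X58.8959 Y48.8367
G1 X52.4937 Y44.5589
G1 X48.2159 Y38.1567
G1 X46.7137 Y30.6048
G1 X48.2159 Y23.0529
G1 X52.4937 Y16.6507
G1 X58.8959 Y12.3729
G1 X66.4478 Y10.8707
G1 X73.9997 Y12.3729
G1 X80.4019 Y16.6507
G1 X84.6797 Y23.0529
G1 X86.1819 Y30.6048
M5
G00 X36.5815 Y46.5322
M3 S370
G1 X117.2124 Y46.5322 F1583
G1 X117.2124 Y39.6362
G1 X36.5815 Y39.6362
G1 X36.5815 Y46.5322
M5
G00 X90.6560 Y26.1997
M3 S834
G1 X75.4695 Y5.8882 F1363
G1 X50.1207 Y5.0975
G1 X33.6978 Y24.4229
G1 X38.5675 Y49.3121
G1 X61.0628 Y61.0230
G1 X84.2444 Y50.7370
G1 X90.6560 Y26.1997
M5
G00 X0.0000 Y0.0000

1 u = 1 mm; y_m = 99.1676 − y.

[1] `<line>` line segment, #ff8800→cut S834 F1363: (24.2349,22.6649) → (74.0448,87.2490)

[2] `<polygon>` rectangle, #ff0000→score S370 F1583: (49.7483,49.7492) → (178.2306,49.7492) → (178.2306,13.4097) → (49.7483,13.4097) → (49.7483,49.7492) (closed)

[3] `<path>` line segment, #ff0000→score S370 F1583: (102.8841,6.9101) → (60.8241,67.3066)

[4] `<polygon>` regular polygon, #ff0000→score S370 F1583: (176.9307,45.1680) → (166.6066,22.5668) → (141.9213,25.4014) → (136.9890,49.7545) → (158.6260,61.9709) → (176.9307,45.1680) (closed)

[5] `<circle>` circle, #ff8800→cut S834 F1363: (86.1819,30.6048) → (84.6797,38.1567) → (80.4019,44.5589) → (73.9997,48.8367) → (66.4478,50.3389) → (58.8959,48.8367) → (52.4937,44.5589) → (48.2159,38.1567) → (46.7137,30.6048) → (48.2159,23.0529) → (52.4937,16.6507) → (58.8959,12.3729) → (66.4478,10.8707) → (73.9997,12.3729) → (80.4019,16.6507) → (84.6797,23.0529) → (86.1819,30.6048) (closed)

[6] `<polygon>` rectangle, #ff0000→score S370 F1583: (36.5815,46.5322) → (117.2124,46.5322) → (117.2124,39.6362) → (36.5815,39.6362) → (36.5815,46.5322) (closed)

[7] `<path>` regular polygon, #ff8800→cut S834 F1363: (90.6560,26.1997) → (75.4695,5.8882) → (50.1207,5.0975) → (33.6978,24.4229) → (38.5675,49.3121) → (61.0628,61.0230) → (84.2444,50.7370) → (90.6560,26.1997) (closed)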